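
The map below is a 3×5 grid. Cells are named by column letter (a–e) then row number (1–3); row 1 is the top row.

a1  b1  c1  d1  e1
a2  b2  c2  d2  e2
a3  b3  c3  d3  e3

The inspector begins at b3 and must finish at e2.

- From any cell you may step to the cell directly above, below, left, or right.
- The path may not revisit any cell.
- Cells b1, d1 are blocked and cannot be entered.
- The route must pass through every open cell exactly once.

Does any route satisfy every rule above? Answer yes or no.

no

Cell a1 has only one open neighbour but is neither the start nor the goal, so a Hamiltonian route would have to both enter and leave it through the same neighbour — impossible without revisiting.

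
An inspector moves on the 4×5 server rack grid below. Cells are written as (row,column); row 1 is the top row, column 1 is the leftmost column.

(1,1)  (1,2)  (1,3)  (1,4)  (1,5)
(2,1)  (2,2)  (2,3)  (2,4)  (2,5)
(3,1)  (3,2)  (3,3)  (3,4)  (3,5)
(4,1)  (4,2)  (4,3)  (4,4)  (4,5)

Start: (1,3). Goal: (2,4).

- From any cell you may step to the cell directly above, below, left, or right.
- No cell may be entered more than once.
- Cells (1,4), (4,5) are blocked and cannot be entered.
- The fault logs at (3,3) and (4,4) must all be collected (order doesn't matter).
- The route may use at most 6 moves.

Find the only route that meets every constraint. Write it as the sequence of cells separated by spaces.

Any route must reach (3,3) and (4,4) and still end at (2,4) within 6 moves, so the order of the required stops is forced.
Route from (1,3): 3× down (reaching (4,3)), right to (4,4), 2× up (reaching (2,4)) — 6 moves in all.
Check: all required cells visited; 6 ≤ 6 moves.

(1,3) (2,3) (3,3) (4,3) (4,4) (3,4) (2,4)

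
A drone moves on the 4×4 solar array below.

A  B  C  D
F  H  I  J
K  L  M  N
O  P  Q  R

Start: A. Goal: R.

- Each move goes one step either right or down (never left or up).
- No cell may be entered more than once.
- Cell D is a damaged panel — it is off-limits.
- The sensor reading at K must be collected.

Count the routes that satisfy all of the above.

4

A right/down-only route from A to R makes exactly 3 down-moves and 3 right-moves in some order.
With no other constraints that would be C(6,3) = 20 routes.
Split at K and multiply the segment counts (each segment already excludes blocked cells): A→K: 1; K→R: 4; product = 4.
That gives 4 routes.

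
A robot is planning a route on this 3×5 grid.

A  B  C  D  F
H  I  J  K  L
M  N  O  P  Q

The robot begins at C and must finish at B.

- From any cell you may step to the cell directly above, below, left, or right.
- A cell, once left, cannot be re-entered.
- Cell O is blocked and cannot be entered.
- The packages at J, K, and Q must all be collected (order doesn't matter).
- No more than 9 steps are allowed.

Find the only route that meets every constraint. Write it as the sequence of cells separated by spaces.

Any route must reach J, K, and Q and still end at B within 9 moves, so the order of the required stops is forced.
Route from C: 2× right (reaching F), 2× down (reaching Q), left to P, up to K, 2× left (reaching I), up to B — 9 moves in all.
Check: all required cells visited; 9 ≤ 9 moves.

C D F L Q P K J I B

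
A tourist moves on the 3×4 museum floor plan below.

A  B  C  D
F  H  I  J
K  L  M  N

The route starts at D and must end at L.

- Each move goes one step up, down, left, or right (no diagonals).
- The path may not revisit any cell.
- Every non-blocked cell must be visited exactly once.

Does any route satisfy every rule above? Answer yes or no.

Colour the cells like a checkerboard: each orthogonal step flips colour, so a Hamiltonian route alternates colours. Here there are 6 cells of one colour and 6 of the other, with start on the same colour as the goal — the counts and endpoints can't be arranged into an alternating sequence of length 12, so no Hamiltonian route exists.

no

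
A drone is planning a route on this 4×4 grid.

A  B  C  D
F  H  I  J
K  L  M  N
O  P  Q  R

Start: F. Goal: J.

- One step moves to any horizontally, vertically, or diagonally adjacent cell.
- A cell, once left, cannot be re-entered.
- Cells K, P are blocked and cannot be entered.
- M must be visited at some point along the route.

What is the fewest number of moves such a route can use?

3

Any route passes through M somewhere between F and J. Summing Chebyshev distances along the two legs (F → M → J) gives a lower bound of 2 + 1 = 3 moves.
A route of 3 moves achieves this: F → H → M → J.
Since 3 matches the lower bound, it is optimal.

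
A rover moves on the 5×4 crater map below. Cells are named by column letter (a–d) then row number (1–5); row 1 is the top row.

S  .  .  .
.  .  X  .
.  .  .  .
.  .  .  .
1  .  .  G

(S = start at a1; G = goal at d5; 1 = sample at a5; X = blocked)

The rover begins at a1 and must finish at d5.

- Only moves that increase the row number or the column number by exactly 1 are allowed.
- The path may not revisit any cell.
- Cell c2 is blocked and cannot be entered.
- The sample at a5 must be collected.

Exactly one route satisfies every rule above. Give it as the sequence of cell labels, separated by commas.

a1, a2, a3, a4, a5, b5, c5, d5

Moves only go right or down, so the column and row indices never decrease.
Route from a1: down 4 to a5, right 3 to d5 — 7 moves in all.
Check: all required cells visited.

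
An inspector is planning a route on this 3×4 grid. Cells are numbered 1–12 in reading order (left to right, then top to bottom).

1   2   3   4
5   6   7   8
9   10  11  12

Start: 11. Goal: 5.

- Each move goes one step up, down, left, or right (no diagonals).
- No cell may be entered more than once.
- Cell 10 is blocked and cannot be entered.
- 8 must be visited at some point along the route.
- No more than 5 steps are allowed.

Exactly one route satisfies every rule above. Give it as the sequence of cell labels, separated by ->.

11 -> 12 -> 8 -> 7 -> 6 -> 5

Any route must reach 8 and still end at 5 within 5 moves, so the order of the required stops is forced.
Route from 11: right to 12, up to 8, 3× left (reaching 5) — 5 moves in all.
Check: all required cells visited; 5 ≤ 5 moves.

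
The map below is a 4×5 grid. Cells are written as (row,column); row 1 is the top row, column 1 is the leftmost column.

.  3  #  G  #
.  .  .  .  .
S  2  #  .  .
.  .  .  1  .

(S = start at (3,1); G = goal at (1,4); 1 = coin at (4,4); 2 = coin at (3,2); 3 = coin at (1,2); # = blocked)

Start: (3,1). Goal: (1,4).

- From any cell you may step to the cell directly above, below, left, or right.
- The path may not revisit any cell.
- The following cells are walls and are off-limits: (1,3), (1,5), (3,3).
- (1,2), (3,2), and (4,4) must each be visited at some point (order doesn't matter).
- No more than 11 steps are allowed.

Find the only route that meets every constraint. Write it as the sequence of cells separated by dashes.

The budget equals the shortest possible length, so every move has to be on a shortest route through the required cells.
Route from (3,1): up 2 to (1,1), right 1 to (1,2), down 3 to (4,2), right 2 to (4,4), up 3 to (1,4) — 11 moves in all.
Check: all required cells visited; 11 ≤ 11 moves.

(3,1) - (2,1) - (1,1) - (1,2) - (2,2) - (3,2) - (4,2) - (4,3) - (4,4) - (3,4) - (2,4) - (1,4)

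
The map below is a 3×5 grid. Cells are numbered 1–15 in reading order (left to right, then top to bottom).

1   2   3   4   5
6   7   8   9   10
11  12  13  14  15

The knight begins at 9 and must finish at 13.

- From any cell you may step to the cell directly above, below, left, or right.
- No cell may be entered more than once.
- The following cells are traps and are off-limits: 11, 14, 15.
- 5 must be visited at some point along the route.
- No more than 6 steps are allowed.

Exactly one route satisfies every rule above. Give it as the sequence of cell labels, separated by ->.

9 -> 10 -> 5 -> 4 -> 3 -> 8 -> 13

The 6-move cap with required stops at 5 leaves no slack for detours.
Route from 9: right to 10, up to 5, 2× left (reaching 3), 2× down (reaching 13) — 6 moves in all.
Check: all required cells visited; 6 ≤ 6 moves.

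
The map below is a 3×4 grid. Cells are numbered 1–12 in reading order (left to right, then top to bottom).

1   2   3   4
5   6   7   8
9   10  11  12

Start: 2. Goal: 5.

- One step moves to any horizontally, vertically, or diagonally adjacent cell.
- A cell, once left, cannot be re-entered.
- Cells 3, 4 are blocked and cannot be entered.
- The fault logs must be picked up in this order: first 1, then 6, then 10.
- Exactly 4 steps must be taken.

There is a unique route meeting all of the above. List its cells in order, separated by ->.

The waypoints must appear in the order 1, 6, 10, with no cell reused.
Route from 2: left 1 to 1, down-right 1 to 6, down 1 to 10, up-left 1 to 5 — 4 moves in all.
Check: order respected (1 at step 1, 6 at step 2, 10 at step 3); 4 moves as required.

2 -> 1 -> 6 -> 10 -> 5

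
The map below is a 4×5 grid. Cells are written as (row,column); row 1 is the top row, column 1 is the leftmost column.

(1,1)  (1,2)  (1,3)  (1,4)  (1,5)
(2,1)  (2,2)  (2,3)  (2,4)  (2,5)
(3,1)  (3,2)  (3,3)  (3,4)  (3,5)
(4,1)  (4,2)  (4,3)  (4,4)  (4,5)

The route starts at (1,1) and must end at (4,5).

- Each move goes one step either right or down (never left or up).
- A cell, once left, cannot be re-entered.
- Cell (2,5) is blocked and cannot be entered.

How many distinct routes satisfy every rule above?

30

A right/down-only route from (1,1) to (4,5) makes exactly 3 down-moves and 4 right-moves in some order.
With no other constraints that would be C(7,3) = 35 routes.
Subtract routes through each blocked cell (inclusion–exclusion for overlaps): − through (2,5): 5 → 30.
That gives 30 routes.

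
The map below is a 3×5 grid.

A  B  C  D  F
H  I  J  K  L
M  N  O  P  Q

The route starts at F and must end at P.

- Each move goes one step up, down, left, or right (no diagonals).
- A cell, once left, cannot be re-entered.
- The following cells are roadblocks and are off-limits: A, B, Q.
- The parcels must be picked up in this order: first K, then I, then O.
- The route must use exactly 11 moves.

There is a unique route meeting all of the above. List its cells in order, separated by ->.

F -> L -> K -> D -> C -> J -> I -> H -> M -> N -> O -> P

The waypoints must appear in the order K, I, O, with no cell reused.
Route from F: down 1 to L, left 1 to K, up 1 to D, left 1 to C, down 1 to J, left 2 to H, down 1 to M, right 3 to P — 11 moves in all.
Check: order respected (K at step 2, I at step 6, O at step 10); 11 moves as required.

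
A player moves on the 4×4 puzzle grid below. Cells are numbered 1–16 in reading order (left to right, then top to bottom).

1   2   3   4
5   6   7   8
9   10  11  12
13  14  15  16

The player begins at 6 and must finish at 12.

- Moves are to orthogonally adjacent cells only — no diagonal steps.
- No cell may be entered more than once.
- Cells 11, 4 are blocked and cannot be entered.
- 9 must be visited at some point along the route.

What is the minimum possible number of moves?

Any route passes through 9 somewhere between 6 and 12. Summing Manhattan distances along the two legs (6 → 9 → 12) gives a lower bound of 2 + 3 = 5 moves.
That bound ignores the blocked cells. Measuring each leg by the fewest moves that actually steer around them (6→9: 2; 9→12: 5) raises the lower bound to 7.
A route of 7 moves exists: 6 → 10 → 9 → 13 → 14 → 15 → 16 → 12.
Since 7 matches that lower bound, it is optimal.

7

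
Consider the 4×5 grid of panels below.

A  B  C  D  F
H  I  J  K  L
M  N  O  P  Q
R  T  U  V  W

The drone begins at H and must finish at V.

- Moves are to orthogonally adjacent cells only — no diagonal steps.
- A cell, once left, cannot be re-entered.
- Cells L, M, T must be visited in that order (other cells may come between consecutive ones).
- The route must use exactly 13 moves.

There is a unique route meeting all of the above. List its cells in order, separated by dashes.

H - I - J - K - L - Q - P - O - N - M - R - T - U - V

The waypoints must appear in the order L, M, T, with no cell reused.
Route from H: right 4 to L, down 1 to Q, left 4 to M, down 1 to R, right 3 to V — 13 moves in all.
Check: order respected (L at step 4, M at step 9, T at step 11); 13 moves as required.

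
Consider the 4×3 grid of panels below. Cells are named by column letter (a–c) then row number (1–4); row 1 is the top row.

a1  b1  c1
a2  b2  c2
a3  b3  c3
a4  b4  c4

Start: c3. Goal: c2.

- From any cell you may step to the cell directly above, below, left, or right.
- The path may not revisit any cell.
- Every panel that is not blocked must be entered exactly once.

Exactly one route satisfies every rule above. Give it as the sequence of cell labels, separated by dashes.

Need to visit all 12 open cells exactly once, starting at c3 and ending at c2.
Cell c4 has only two open neighbours (c3 and b4), so the path must pass straight through it: one of those is the cell it's entered from and the other is where it exits.
Route from c3: down to c4, 2× left (reaching a4), up to a3, right to b3, up to b2, left to a2, up to a1, 2× right (reaching c1), down to c2 — 11 moves in all.
Check: all 12 open cells covered.

c3 - c4 - b4 - a4 - a3 - b3 - b2 - a2 - a1 - b1 - c1 - c2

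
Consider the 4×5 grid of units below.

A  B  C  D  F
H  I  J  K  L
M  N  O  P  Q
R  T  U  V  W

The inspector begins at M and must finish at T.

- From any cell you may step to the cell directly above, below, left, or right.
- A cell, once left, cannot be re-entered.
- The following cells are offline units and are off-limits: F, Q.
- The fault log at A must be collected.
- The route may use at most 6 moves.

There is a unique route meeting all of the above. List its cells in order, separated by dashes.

The 6-move cap with required stops at A leaves no slack for detours.
Route from M: up 2 to A, right 1 to B, down 3 to T — 6 moves in all.
Check: all required cells visited; 6 ≤ 6 moves.

M - H - A - B - I - N - T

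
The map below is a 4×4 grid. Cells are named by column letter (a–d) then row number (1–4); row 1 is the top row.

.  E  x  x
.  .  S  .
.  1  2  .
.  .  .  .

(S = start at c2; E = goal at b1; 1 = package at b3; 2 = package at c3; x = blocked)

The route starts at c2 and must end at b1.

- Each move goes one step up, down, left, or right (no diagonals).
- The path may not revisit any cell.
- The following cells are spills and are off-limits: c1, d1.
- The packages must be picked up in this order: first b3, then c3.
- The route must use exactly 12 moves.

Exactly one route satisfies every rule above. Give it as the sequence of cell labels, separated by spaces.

c2 b2 b3 c3 d3 d4 c4 b4 a4 a3 a2 a1 b1

The waypoints must appear in the order b3, c3, with no cell reused.
Route from c2: left 1 to b2, down 1 to b3, right 2 to d3, down 1 to d4, left 3 to a4, up 3 to a1, right 1 to b1 — 12 moves in all.
Check: order respected (1 at step 2, 2 at step 3); 12 moves as required.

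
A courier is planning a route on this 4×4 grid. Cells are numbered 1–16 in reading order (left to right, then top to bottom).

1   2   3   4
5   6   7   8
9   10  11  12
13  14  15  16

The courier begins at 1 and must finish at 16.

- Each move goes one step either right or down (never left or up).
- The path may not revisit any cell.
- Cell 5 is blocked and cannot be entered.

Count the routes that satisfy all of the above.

10

A right/down-only route from 1 to 16 makes exactly 3 down-moves and 3 right-moves in some order.
With no other constraints that would be C(6,3) = 20 routes.
Subtract routes through each blocked cell (inclusion–exclusion for overlaps): − through 5: 10 → 10.
That gives 10 routes.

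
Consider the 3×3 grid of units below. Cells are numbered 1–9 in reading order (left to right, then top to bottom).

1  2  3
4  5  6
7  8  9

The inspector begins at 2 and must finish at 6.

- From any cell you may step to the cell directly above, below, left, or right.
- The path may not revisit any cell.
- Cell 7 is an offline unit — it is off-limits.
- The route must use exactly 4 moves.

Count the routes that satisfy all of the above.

Need simple routes of exactly 4 moves from 2 to 6 (Manhattan distance 2, so 1 moves are spent on a detour and 1 undoing it).
Enumerating: 2 5 8 9 6 | 2 1 4 5 6.
That gives 2 routes.

2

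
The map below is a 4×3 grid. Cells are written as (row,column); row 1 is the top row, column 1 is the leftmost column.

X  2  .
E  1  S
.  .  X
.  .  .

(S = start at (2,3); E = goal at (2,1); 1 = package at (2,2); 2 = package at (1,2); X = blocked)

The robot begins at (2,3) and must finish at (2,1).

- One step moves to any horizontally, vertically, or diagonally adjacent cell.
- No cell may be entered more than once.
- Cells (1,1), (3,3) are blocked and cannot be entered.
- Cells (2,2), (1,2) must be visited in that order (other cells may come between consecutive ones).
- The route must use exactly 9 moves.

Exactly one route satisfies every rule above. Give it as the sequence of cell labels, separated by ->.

The waypoints must appear in the order (2,2), (1,2), with no cell reused.
Route from (2,3): down-left to (3,2), down-right to (4,3), 2× left (reaching (4,1)), up to (3,1), 2× up-right (reaching (1,3)), left to (1,2), down-left to (2,1) — 9 moves in all.
Check: order respected (1 at step 6, 2 at step 8); 9 moves as required.

(2,3) -> (3,2) -> (4,3) -> (4,2) -> (4,1) -> (3,1) -> (2,2) -> (1,3) -> (1,2) -> (2,1)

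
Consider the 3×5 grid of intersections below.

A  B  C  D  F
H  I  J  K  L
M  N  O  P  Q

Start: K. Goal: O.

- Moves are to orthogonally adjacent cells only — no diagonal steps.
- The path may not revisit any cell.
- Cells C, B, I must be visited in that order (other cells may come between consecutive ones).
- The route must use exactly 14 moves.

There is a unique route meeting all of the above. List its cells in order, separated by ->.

The waypoints must appear in the order C, B, I, with no cell reused.
Route from K: down 1 to P, right 1 to Q, up 2 to F, left 4 to A, down 2 to M, right 1 to N, up 1 to I, right 1 to J, down 1 to O — 14 moves in all.
Check: order respected (C at step 6, B at step 7, I at step 12); 14 moves as required.

K -> P -> Q -> L -> F -> D -> C -> B -> A -> H -> M -> N -> I -> J -> O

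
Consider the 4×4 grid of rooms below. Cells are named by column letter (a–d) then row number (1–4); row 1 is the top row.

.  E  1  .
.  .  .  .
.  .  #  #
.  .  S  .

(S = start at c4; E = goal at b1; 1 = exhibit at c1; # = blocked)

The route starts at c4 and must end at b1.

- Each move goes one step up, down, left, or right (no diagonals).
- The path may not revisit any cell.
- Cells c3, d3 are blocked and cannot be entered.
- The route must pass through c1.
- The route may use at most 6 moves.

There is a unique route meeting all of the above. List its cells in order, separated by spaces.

The 6-move cap with required stops at c1 leaves no slack for detours.
Route from c4: left to b4, 2× up (reaching b2), right to c2, up to c1, left to b1 — 6 moves in all.
Check: all required cells visited; 6 ≤ 6 moves.

c4 b4 b3 b2 c2 c1 b1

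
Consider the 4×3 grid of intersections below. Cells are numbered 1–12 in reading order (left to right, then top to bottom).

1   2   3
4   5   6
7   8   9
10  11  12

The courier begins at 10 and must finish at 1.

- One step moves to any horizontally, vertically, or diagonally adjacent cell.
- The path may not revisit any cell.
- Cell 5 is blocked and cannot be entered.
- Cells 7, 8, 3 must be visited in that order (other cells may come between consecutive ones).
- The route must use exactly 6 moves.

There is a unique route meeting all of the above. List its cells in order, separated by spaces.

10 7 8 6 3 2 1

The waypoints must appear in the order 7, 8, 3, with no cell reused.
Route from 10: up 1 to 7, right 1 to 8, up-right 1 to 6, up 1 to 3, left 2 to 1 — 6 moves in all.
Check: order respected (7 at step 1, 8 at step 2, 3 at step 4); 6 moves as required.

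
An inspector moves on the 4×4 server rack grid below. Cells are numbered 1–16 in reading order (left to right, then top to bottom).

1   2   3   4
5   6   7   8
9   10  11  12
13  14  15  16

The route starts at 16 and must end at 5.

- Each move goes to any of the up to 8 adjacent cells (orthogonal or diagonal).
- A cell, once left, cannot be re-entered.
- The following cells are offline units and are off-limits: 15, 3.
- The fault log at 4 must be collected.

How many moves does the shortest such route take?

Any route passes through 4 somewhere between 16 and 5. Summing Chebyshev distances along the two legs (16 → 4 → 5) gives a lower bound of 3 + 3 = 6 moves.
A route of 6 moves achieves this: 16 → 11 → 8 → 4 → 7 → 2 → 5.
Since 6 matches the lower bound, it is optimal.

6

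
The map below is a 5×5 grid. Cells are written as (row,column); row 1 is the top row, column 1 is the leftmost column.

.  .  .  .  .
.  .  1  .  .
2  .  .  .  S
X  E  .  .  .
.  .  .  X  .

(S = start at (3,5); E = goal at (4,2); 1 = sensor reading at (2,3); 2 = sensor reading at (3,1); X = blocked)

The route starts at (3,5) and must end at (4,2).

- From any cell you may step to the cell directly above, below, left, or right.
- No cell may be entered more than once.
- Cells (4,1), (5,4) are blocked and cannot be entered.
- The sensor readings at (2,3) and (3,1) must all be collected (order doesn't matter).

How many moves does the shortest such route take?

Any route passes through (2,3) and (3,1) in some order between (3,5) and (4,2). Summing Manhattan distances along each leg and taking the cheapest ordering ((3,5) → (2,3) → (3,1) → (4,2)) gives a lower bound of 3 + 3 + 2 = 8 moves.
A route of 8 moves achieves this: (3,5) → (2,5) → (2,4) → (2,3) → (2,2) → (2,1) → (3,1) → (3,2) → (4,2).
Since 8 matches the lower bound, it is optimal.

8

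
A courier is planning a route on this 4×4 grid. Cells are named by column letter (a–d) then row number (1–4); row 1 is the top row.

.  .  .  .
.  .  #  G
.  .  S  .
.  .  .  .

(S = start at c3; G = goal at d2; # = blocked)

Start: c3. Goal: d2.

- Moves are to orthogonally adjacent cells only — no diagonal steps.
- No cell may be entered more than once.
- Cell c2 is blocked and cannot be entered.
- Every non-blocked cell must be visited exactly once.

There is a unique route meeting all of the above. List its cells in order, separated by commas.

Need to visit all 15 open cells exactly once, starting at c3 and ending at d2.
Cell d4 has only two open neighbours (d3 and c4), so the path must pass straight through it: one of those is the cell it's entered from and the other is where it exits.
Route from c3: right to d3, down to d4, 3× left (reaching a4), up to a3, right to b3, up to b2, left to a2, up to a1, 3× right (reaching d1), down to d2 — 14 moves in all.
Check: all 15 open cells covered.

c3, d3, d4, c4, b4, a4, a3, b3, b2, a2, a1, b1, c1, d1, d2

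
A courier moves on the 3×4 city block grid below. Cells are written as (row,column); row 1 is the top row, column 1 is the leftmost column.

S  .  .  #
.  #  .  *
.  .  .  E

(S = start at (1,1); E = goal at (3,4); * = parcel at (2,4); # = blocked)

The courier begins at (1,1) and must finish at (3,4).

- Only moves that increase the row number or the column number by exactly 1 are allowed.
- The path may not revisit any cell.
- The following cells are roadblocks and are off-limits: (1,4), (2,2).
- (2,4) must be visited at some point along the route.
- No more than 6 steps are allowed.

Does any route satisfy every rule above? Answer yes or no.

One route that works: (1,1) → (1,2) → (1,3) → (2,3) → (2,4) → (3,4).

yes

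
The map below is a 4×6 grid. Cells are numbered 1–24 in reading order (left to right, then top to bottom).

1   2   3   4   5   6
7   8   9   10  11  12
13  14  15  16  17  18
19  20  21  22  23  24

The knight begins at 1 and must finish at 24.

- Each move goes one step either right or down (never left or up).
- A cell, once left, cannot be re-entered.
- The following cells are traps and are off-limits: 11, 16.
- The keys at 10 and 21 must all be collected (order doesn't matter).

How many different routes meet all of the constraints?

0

A right/down-only route from 1 to 24 makes exactly 3 down-moves and 5 right-moves in some order.
With no other constraints that would be C(8,3) = 56 routes.
21 is below but to the left of 10: going 10 → 21 would need a leftward move and 21 → 10 an upward move, so no right/down-only route can visit both required cells.
No route satisfies every constraint, so the count is 0.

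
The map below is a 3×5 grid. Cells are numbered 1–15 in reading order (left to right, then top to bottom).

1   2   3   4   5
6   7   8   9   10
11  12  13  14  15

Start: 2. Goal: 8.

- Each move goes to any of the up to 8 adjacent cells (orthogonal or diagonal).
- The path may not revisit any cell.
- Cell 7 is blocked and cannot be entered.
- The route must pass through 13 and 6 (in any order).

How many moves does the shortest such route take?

Any route passes through 13 and 6 in some order between 2 and 8. Summing Chebyshev distances along each leg and taking the cheapest ordering (2 → 6 → 13 → 8) gives a lower bound of 1 + 2 + 1 = 4 moves.
A route of 4 moves achieves this: 2 → 6 → 12 → 13 → 8.
Since 4 matches the lower bound, it is optimal.

4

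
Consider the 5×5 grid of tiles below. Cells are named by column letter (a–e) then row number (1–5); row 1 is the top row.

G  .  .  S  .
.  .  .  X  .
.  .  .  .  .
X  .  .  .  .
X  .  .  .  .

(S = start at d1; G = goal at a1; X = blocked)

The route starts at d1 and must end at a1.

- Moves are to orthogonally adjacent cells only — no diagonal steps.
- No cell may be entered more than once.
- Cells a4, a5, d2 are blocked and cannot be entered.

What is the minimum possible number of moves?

The Manhattan distance from d1 to a1 is |1−1| + |4−1| = 3, so at least 3 moves are needed.
A route of 3 moves achieves this: d1 → c1 → b1 → a1.
Since 3 matches the lower bound, it is optimal.

3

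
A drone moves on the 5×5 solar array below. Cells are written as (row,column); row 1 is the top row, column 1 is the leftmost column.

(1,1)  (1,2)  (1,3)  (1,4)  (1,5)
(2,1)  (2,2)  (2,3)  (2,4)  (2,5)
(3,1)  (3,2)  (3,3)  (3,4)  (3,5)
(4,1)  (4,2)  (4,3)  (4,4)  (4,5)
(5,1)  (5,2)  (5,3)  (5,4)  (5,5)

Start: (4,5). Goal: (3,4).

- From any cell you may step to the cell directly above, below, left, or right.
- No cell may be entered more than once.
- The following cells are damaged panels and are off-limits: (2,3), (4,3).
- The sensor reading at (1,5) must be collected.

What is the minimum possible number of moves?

6

Any route passes through (1,5) somewhere between (4,5) and (3,4). Summing Manhattan distances along the two legs ((4,5) → (1,5) → (3,4)) gives a lower bound of 3 + 3 = 6 moves.
A route of 6 moves achieves this: (4,5) → (3,5) → (2,5) → (1,5) → (1,4) → (2,4) → (3,4).
Since 6 matches the lower bound, it is optimal.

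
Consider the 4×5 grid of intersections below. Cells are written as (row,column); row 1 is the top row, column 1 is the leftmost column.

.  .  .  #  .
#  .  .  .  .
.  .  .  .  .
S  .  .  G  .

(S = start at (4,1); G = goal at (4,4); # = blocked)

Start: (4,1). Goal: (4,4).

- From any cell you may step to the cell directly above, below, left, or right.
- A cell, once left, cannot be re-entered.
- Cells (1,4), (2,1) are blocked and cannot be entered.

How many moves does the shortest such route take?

The Manhattan distance from (4,1) to (4,4) is |4−4| + |1−4| = 3, so at least 3 moves are needed.
A route of 3 moves achieves this: (4,1) → (4,2) → (4,3) → (4,4).
Since 3 matches the lower bound, it is optimal.

3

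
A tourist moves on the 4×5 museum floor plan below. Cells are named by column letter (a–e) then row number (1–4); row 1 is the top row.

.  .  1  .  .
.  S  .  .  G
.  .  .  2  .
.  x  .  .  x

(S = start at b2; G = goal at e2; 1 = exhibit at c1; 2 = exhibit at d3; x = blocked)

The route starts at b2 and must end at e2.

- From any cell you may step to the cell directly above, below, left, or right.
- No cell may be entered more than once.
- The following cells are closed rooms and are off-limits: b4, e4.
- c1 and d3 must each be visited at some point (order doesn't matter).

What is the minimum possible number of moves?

Any route passes through c1 and d3 in some order between b2 and e2. Summing Manhattan distances along each leg and taking the cheapest ordering (b2 → c1 → d3 → e2) gives a lower bound of 2 + 3 + 2 = 7 moves.
A route of 7 moves achieves this: b2 → b1 → c1 → c2 → c3 → d3 → d2 → e2.
Since 7 matches the lower bound, it is optimal.

7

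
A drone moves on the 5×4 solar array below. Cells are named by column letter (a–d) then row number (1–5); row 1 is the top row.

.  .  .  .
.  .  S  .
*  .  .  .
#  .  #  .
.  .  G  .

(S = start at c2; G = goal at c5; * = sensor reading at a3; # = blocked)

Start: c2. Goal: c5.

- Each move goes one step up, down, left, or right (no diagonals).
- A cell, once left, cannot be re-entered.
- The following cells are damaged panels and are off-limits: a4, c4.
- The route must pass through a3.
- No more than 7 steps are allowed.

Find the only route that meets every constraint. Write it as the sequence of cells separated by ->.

c2 -> b2 -> a2 -> a3 -> b3 -> b4 -> b5 -> c5

The 7-move cap with required stops at a3 leaves no slack for detours.
Route from c2: left 2 to a2, down 1 to a3, right 1 to b3, down 2 to b5, right 1 to c5 — 7 moves in all.
Check: all required cells visited; 7 ≤ 7 moves.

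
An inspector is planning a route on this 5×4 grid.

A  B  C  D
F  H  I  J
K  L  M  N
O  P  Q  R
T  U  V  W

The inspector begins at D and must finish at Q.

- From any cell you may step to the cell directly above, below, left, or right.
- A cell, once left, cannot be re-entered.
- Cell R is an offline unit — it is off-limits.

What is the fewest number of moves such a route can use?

The Manhattan distance from D to Q is |1−4| + |4−3| = 4, so at least 4 moves are needed.
A route of 4 moves achieves this: D → J → N → M → Q.
Since 4 matches the lower bound, it is optimal.

4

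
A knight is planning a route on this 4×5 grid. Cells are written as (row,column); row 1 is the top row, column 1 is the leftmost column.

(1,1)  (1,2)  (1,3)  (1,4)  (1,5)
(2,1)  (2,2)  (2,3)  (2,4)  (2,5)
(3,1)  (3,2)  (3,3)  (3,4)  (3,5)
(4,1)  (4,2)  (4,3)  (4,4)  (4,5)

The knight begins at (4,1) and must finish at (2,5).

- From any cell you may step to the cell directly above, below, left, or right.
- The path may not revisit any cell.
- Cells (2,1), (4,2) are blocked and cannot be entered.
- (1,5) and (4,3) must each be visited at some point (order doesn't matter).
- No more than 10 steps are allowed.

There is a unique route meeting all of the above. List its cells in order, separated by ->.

The 10-move cap with required stops at (1,5), (4,3) leaves no slack for detours.
Route from (4,1): up 1 to (3,1), right 2 to (3,3), down 1 to (4,3), right 1 to (4,4), up 3 to (1,4), right 1 to (1,5), down 1 to (2,5) — 10 moves in all.
Check: all required cells visited; 10 ≤ 10 moves.

(4,1) -> (3,1) -> (3,2) -> (3,3) -> (4,3) -> (4,4) -> (3,4) -> (2,4) -> (1,4) -> (1,5) -> (2,5)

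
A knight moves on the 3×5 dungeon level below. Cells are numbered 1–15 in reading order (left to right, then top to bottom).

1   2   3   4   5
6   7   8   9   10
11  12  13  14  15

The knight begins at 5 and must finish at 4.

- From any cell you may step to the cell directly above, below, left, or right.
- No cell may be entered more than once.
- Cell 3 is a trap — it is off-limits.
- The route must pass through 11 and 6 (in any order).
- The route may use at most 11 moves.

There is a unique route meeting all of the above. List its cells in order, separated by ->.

The budget equals the shortest possible length, so every move has to be on a shortest route through the required cells.
Route from 5: down 2 to 15, left 4 to 11, up 1 to 6, right 3 to 9, up 1 to 4 — 11 moves in all.
Check: all required cells visited; 11 ≤ 11 moves.

5 -> 10 -> 15 -> 14 -> 13 -> 12 -> 11 -> 6 -> 7 -> 8 -> 9 -> 4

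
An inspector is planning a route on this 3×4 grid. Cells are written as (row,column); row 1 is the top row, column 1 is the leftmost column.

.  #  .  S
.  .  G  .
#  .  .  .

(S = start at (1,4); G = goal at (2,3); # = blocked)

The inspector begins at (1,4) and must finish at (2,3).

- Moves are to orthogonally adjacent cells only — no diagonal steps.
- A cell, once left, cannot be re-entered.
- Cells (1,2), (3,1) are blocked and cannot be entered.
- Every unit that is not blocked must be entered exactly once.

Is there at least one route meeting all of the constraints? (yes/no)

Cell (1,1) has only one open neighbour but is neither the start nor the goal, so a Hamiltonian route would have to both enter and leave it through the same neighbour — impossible without revisiting.

no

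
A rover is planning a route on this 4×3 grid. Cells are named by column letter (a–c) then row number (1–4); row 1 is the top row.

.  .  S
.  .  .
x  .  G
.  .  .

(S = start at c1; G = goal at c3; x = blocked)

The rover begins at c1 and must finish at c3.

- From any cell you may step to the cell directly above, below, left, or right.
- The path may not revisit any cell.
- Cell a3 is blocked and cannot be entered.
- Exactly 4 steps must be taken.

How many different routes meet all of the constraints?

Need simple routes of exactly 4 moves from c1 to c3 (Manhattan distance 2, so 1 moves are spent on a detour and 1 undoing it).
Enumerating: c1 c2 b2 b3 c3 | c1 b1 b2 b3 c3 | c1 b1 b2 c2 c3.
That gives 3 routes.

3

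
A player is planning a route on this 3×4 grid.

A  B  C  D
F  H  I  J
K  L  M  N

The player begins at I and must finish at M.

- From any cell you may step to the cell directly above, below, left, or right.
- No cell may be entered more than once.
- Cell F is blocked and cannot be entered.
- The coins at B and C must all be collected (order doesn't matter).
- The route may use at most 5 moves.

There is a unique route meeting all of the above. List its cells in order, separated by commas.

I, C, B, H, L, M

The budget equals the shortest possible length, so every move has to be on a shortest route through the required cells.
Route from I: up 1 to C, left 1 to B, down 2 to L, right 1 to M — 5 moves in all.
Check: all required cells visited; 5 ≤ 5 moves.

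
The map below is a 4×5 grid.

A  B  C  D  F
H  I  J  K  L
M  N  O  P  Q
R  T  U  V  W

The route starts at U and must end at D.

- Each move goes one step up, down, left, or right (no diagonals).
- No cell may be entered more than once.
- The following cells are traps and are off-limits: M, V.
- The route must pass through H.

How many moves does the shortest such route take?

8

Any route passes through H somewhere between U and D. Summing Manhattan distances along the two legs (U → H → D) gives a lower bound of 4 + 4 = 8 moves.
A route of 8 moves achieves this: U → O → J → I → H → A → B → C → D.
Since 8 matches the lower bound, it is optimal.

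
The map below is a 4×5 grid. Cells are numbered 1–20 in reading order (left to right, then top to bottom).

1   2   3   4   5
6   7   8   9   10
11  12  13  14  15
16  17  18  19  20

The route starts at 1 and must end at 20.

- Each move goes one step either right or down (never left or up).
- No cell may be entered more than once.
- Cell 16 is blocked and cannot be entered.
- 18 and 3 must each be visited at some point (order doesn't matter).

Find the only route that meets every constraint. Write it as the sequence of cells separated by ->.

1 -> 2 -> 3 -> 8 -> 13 -> 18 -> 19 -> 20

Moves only go right or down, so the column and row indices never decrease.
Route from 1: 2× right (reaching 3), 3× down (reaching 18), 2× right (reaching 20) — 7 moves in all.
Check: all required cells visited.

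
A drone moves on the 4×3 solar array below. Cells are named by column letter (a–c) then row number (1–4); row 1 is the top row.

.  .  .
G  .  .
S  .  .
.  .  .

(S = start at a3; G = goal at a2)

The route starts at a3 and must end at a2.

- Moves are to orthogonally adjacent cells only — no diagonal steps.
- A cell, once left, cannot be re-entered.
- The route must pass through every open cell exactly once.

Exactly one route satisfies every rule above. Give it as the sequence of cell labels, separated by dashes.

Need to visit all 12 open cells exactly once, starting at a3 and ending at a2.
Cell a1 has only two open neighbours (a2 and b1), so the path must pass straight through it: one of those is the cell it's entered from and the other is where it exits.
Route from a3: down to a4, 2× right (reaching c4), up to c3, left to b3, up to b2, right to c2, up to c1, 2× left (reaching a1), down to a2 — 11 moves in all.
Check: all 12 open cells covered.

a3 - a4 - b4 - c4 - c3 - b3 - b2 - c2 - c1 - b1 - a1 - a2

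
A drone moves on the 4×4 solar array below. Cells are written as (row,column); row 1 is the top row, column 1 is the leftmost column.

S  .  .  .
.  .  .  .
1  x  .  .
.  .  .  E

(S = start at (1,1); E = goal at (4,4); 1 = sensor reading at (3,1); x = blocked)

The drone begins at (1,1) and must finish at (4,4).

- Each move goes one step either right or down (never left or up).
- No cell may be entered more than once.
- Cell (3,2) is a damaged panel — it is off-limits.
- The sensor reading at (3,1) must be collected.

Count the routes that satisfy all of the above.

A right/down-only route from (1,1) to (4,4) makes exactly 3 down-moves and 3 right-moves in some order.
With no other constraints that would be C(6,3) = 20 routes.
Split at (3,1) and multiply the segment counts (each segment already excludes blocked cells): (1,1)→(3,1): 1; (3,1)→(4,4): 1; product = 1.
That gives 1 route.

1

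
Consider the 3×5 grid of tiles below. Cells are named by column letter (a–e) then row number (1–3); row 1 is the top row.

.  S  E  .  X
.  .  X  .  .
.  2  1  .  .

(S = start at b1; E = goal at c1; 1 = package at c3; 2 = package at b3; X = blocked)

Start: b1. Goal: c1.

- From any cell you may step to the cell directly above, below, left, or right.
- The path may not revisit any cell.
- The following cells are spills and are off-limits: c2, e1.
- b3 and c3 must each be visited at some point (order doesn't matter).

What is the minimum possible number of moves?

7

Any route passes through b3 and c3 in some order between b1 and c1. Summing Manhattan distances along each leg and taking the cheapest ordering (b1 → b3 → c3 → c1) gives a lower bound of 2 + 1 + 2 = 5 moves.
That bound ignores the blocked cells. Measuring each leg by the fewest moves that actually steer around them (b1→c3: 3; c3→b3: 1; b3→c1: 3) raises the lower bound to 7.
A route of 7 moves exists: b1 → b2 → b3 → c3 → d3 → d2 → d1 → c1.
Since 7 matches that lower bound, it is optimal.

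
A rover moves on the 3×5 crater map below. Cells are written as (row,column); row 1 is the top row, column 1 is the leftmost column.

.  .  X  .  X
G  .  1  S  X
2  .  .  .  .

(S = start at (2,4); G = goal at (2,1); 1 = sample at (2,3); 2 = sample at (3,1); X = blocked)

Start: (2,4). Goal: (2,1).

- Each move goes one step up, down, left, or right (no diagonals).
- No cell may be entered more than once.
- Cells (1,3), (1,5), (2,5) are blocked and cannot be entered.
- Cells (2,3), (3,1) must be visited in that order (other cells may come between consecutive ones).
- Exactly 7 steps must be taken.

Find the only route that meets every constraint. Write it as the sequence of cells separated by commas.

The waypoints must appear in the order (2,3), (3,1), with no cell reused.
Route from (2,4): down 1 to (3,4), left 1 to (3,3), up 1 to (2,3), left 1 to (2,2), down 1 to (3,2), left 1 to (3,1), up 1 to (2,1) — 7 moves in all.
Check: order respected (1 at step 3, 2 at step 6); 7 moves as required.

(2,4), (3,4), (3,3), (2,3), (2,2), (3,2), (3,1), (2,1)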